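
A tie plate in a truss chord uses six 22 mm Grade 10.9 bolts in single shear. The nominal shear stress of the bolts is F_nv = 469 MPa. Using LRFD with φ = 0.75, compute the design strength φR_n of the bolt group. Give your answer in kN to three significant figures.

A_b = π × 22² / 4 = 380.1 mm².
R_n = F_nv · A_b · n · n_s = 469 × 380.1 × 6 × 1 / 1000 = 1070 kN.
Design strength φR_n = 0.75 × 1070 = 802 kN.

802 kN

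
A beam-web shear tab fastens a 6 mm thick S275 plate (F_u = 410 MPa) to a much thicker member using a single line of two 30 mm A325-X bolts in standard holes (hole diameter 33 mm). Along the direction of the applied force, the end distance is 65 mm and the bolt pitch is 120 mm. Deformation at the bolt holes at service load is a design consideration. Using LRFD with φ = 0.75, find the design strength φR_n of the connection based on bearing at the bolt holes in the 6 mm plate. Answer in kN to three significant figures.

240 kN

Per bolt r_n = 1.2 l_c t F_u ≤ 2.4 d t F_u; upper limit = 2.4 × 30 × 6 × 410 / 1000 = 177.1 kN.
Edge bolt: l_c = 65 − 33/2 = 48.5 mm → 1.2 × 48.5 × 6 × 410 / 1000 = 143.2 → r_n = 143.2 kN.
Interior bolts: l_c = 120 − 33 = 87 mm → 1.2 × 87 × 6 × 410 / 1000 = 256.8 → r_n = 177.1 kN.
R_n = 1 × 143.2 + 1 × 177.1 = 320.3 kN.
Design strength φR_n = 0.75 × 320.3 = 240 kN.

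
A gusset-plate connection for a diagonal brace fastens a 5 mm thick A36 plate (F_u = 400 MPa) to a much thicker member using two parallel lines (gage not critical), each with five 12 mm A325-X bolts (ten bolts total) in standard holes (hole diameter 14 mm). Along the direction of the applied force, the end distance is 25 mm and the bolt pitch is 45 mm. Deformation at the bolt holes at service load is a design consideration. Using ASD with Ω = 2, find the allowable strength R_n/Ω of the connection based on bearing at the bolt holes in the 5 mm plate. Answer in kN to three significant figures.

274 kN

Per bolt r_n = 1.2 l_c t F_u ≤ 2.4 d t F_u; upper limit = 2.4 × 12 × 5 × 400 / 1000 = 57.6 kN.
Edge bolt: l_c = 25 − 14/2 = 18 mm → 1.2 × 18 × 5 × 400 / 1000 = 43.2 → r_n = 43.2 kN.
Interior bolts: l_c = 45 − 14 = 31 mm → 1.2 × 31 × 5 × 400 / 1000 = 74.4 → r_n = 57.6 kN.
R_n = 2 × 43.2 + 8 × 57.6 = 547.2 kN.
Allowable strength R_n/Ω = 547.2 / 2 = 274 kN.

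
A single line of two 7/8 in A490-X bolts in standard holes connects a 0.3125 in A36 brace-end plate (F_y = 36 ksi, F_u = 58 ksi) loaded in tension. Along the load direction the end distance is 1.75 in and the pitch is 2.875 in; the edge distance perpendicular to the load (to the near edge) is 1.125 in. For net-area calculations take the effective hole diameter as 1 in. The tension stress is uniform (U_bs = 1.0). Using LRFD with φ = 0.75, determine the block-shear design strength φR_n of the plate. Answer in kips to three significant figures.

Shear plane L_v = 1.75 + 1·2.875 = 4.625 in; A_gv = 4.625 × 0.3125 = 1.445 in².
A_nv = (4.625 − 1.5·1) × 0.3125 = 0.9766 in².
A_nt = (1.125 − 0.5·1) × 0.3125 = 0.1953 in².
0.6 F_u A_nv = 33.98 kips; 0.6 F_y A_gv = 31.22 kips → shear yielding governs the shear term.
R_n = 31.22 + 1.0 × 58 × 0.1953 = 42.55 kips.
Design strength φR_n = 0.75 × 42.55 = 31.9 kips.

31.9 kips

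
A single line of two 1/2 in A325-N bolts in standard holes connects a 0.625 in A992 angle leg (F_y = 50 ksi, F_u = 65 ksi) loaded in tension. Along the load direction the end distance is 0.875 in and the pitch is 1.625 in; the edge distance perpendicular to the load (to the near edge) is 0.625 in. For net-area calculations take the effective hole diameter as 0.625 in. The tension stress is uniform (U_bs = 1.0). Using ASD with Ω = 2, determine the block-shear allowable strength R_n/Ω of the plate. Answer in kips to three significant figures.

25.4 kips

Shear plane L_v = 0.875 + 1·1.625 = 2.5 in; A_gv = 2.5 × 0.625 = 1.562 in².
A_nv = (2.5 − 1.5·0.625) × 0.625 = 0.9766 in².
A_nt = (0.625 − 0.5·0.625) × 0.625 = 0.1953 in².
0.6 F_u A_nv = 38.09 kips; 0.6 F_y A_gv = 46.88 kips → shear rupture governs the shear term.
R_n = 38.09 + 1.0 × 65 × 0.1953 = 50.78 kips.
Allowable strength R_n/Ω = 50.78 / 2 = 25.4 kips.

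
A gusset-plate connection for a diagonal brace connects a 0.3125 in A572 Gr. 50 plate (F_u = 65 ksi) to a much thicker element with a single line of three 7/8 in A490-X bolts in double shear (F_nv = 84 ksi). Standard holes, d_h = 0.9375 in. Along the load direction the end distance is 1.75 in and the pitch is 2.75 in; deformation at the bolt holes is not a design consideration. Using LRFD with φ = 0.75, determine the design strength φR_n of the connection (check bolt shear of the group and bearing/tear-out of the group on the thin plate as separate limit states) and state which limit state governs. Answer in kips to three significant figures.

Bolt shear: A_b = π·0.875²/4 = 0.6013 in²; R_n = 84 × 0.6013 × 3 × 2 = 303.1 kips → 0.75 × 303.1 = 227 kips.
Bearing (1.5 l_c t F_u ≤ 3.0 d t F_u): upper limit = 3.0·0.875·0.3125·65 = 53.32 kips.
  Edge l_c = 1.75 − 0.9375/2 = 1.281 → r_n = 39.04 kips; interior l_c = 2.75 − 0.9375 = 1.812 → r_n = 53.32 kips.
  R_n,bearing = 1·39.04 + 2·53.32 = 145.7 kips → 0.75 × 145.7 = 109 kips.
Bearing governs: 109 kips.

109 kips (bearing governs)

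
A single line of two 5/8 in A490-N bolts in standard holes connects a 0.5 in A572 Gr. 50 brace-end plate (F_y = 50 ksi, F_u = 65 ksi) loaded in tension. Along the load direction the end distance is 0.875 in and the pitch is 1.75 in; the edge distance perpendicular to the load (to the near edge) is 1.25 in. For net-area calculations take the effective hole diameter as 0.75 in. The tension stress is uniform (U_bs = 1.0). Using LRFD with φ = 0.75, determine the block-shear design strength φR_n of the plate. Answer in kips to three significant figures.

Shear plane L_v = 0.875 + 1·1.75 = 2.625 in; A_gv = 2.625 × 0.5 = 1.312 in².
A_nv = (2.625 − 1.5·0.75) × 0.5 = 0.75 in².
A_nt = (1.25 − 0.5·0.75) × 0.5 = 0.4375 in².
0.6 F_u A_nv = 29.25 kips; 0.6 F_y A_gv = 39.38 kips → shear rupture governs the shear term.
R_n = 29.25 + 1.0 × 65 × 0.4375 = 57.69 kips.
Design strength φR_n = 0.75 × 57.69 = 43.3 kips.

43.3 kips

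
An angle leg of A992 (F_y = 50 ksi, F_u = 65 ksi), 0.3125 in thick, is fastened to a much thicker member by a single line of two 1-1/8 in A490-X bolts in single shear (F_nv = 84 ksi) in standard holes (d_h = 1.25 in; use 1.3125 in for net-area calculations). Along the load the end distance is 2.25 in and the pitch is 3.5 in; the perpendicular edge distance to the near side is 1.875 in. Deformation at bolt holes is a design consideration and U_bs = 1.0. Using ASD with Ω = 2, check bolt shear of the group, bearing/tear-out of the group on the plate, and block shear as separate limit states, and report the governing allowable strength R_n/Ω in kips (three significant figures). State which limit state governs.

Bolt shear: A_b = π·1.125²/4 = 0.994 in²; R_n = 84 × 0.994 × 2 × 1 = 167 kips → 167 / 2 = 83.5 kips.
Bearing: edge l_c = 1.625, r_n = 39.61 kips; interior l_c = 2.25, r_n = 54.84 kips; R_n = 39.61 + 1·54.84 = 94.45 kips → 47.2 kips.
Block shear: A_gv = 1.797, A_nv = 1.182, A_nt = 0.3809 in²; R_n = min(0.6F_uA_nv, 0.6F_yA_gv) + U_bs·F_u·A_nt = 70.84 kips → 35.4 kips.
Block shear governs: 35.4 kips.

35.4 kips (block shear governs)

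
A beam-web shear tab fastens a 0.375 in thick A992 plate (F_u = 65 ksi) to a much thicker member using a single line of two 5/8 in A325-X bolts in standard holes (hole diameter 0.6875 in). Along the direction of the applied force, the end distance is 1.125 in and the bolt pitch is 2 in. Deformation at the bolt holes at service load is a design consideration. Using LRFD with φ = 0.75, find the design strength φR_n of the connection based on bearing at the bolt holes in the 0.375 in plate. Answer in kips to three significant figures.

44.6 kips

Per bolt r_n = 1.2 l_c t F_u ≤ 2.4 d t F_u; upper limit = 2.4 × 0.625 × 0.375 × 65 = 36.56 kips.
Edge bolt: l_c = 1.125 − 0.6875/2 = 0.7812 in → 1.2 × 0.7812 × 0.375 × 65 = 22.85 → r_n = 22.85 kips.
Interior bolts: l_c = 2 − 0.6875 = 1.312 in → 1.2 × 1.312 × 0.375 × 65 = 38.39 → r_n = 36.56 kips.
R_n = 1 × 22.85 + 1 × 36.56 = 59.41 kips.
Design strength φR_n = 0.75 × 59.41 = 44.6 kips.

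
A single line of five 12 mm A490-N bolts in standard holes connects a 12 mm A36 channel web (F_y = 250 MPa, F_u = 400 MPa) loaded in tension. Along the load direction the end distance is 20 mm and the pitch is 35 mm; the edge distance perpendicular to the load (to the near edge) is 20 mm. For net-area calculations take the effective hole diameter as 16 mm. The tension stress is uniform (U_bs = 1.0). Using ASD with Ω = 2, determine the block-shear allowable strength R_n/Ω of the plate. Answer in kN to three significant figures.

156 kN

Shear plane L_v = 20 + 4·35 = 160 mm; A_gv = 160 × 12 = 1920 mm².
A_nv = (160 − 4.5·16) × 12 = 1056 mm².
A_nt = (20 − 0.5·16) × 12 = 144 mm².
0.6 F_u A_nv = 253.4 kN; 0.6 F_y A_gv = 288 kN → shear rupture governs the shear term.
R_n = 253.4 + 1.0 × 400 × 144 / 1000 = 311 kN.
Allowable strength R_n/Ω = 311 / 2 = 156 kN.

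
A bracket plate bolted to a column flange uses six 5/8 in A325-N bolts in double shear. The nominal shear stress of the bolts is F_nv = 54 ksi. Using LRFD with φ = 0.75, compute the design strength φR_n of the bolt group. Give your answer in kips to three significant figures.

A_b = π × 0.625² / 4 = 0.3068 in².
R_n = F_nv · A_b · n · n_s = 54 × 0.3068 × 6 × 2 = 198.8 kips.
Design strength φR_n = 0.75 × 198.8 = 149 kips.

149 kips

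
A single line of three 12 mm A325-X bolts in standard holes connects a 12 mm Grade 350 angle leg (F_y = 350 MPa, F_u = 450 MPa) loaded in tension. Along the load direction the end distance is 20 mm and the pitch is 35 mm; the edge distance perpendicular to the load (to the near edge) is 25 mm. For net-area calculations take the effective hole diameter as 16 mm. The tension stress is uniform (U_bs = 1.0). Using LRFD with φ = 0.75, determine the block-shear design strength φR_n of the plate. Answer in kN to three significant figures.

190 kN

Shear plane L_v = 20 + 2·35 = 90 mm; A_gv = 90 × 12 = 1080 mm².
A_nv = (90 − 2.5·16) × 12 = 600 mm².
A_nt = (25 − 0.5·16) × 12 = 204 mm².
0.6 F_u A_nv = 162 kN; 0.6 F_y A_gv = 226.8 kN → shear rupture governs the shear term.
R_n = 162 + 1.0 × 450 × 204 / 1000 = 253.8 kN.
Design strength φR_n = 0.75 × 253.8 = 190 kN.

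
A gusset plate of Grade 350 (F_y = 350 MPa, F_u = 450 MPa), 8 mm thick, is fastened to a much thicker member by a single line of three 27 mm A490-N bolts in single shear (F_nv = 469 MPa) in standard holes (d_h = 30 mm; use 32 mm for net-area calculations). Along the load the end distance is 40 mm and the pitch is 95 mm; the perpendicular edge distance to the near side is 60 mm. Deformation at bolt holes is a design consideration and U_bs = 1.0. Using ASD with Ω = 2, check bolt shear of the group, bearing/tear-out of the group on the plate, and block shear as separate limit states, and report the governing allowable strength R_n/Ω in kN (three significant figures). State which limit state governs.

Bolt shear: A_b = π·27²/4 = 572.6 mm²; R_n = 469 × 572.6 × 3 × 1 / 1000 = 805.6 kN → 805.6 / 2 = 403 kN.
Bearing: edge l_c = 25, r_n = 108 kN; interior l_c = 65, r_n = 233.3 kN; R_n = 108 + 2·233.3 = 574.6 kN → 287 kN.
Block shear: A_gv = 1840, A_nv = 1200, A_nt = 352 mm²; R_n = min(0.6F_uA_nv, 0.6F_yA_gv) + U_bs·F_u·A_nt = 482.4 kN → 241 kN.
Block shear governs: 241 kN.

241 kN (block shear governs)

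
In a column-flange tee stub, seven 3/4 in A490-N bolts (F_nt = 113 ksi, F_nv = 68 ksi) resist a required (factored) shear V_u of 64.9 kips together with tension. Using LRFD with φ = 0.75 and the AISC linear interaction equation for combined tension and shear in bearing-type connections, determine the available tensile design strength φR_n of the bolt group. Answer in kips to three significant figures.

233 kips

A_b = π·0.75²/4 = 0.4418 in²; f_rv = 64.9 / (7 × 0.4418) = 20.99 ksi.
F'_nt = 1.3 F_nt − (F_nt / φF_nv) f_rv = 1.3·113 − (113/(0.75·68))·20.99 = 100.4 ksi, capped at F_nt → F'_nt = 100.4 ksi.
R_n = F'_nt · A_b · n = 100.4 × 0.4418 × 7 = 310.5 kips.
Design strength φR_n = 0.75 × 310.5 = 233 kips.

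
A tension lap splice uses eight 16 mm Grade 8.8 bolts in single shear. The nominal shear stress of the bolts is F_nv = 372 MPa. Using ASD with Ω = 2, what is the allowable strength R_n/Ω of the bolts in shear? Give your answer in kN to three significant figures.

A_b = π × 16² / 4 = 201.1 mm².
R_n = F_nv · A_b · n · n_s = 372 × 201.1 × 8 × 1 / 1000 = 598.4 kN.
Allowable strength R_n/Ω = 598.4 / 2 = 299 kN.

299 kN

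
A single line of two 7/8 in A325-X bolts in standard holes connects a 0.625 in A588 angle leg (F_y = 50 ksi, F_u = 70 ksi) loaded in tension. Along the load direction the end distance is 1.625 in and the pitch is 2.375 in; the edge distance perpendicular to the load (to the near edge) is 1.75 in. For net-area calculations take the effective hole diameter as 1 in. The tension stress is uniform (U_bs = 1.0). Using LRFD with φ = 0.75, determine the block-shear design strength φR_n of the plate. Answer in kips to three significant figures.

Shear plane L_v = 1.625 + 1·2.375 = 4 in; A_gv = 4 × 0.625 = 2.5 in².
A_nv = (4 − 1.5·1) × 0.625 = 1.562 in².
A_nt = (1.75 − 0.5·1) × 0.625 = 0.7812 in².
0.6 F_u A_nv = 65.62 kips; 0.6 F_y A_gv = 75 kips → shear rupture governs the shear term.
R_n = 65.62 + 1.0 × 70 × 0.7812 = 120.3 kips.
Design strength φR_n = 0.75 × 120.3 = 90.2 kips.

90.2 kips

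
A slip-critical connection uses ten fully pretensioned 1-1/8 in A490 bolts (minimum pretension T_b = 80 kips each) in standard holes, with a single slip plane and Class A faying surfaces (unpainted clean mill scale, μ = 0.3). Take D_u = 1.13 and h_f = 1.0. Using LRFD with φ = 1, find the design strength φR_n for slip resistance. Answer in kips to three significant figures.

271 kips

R_n = μ · D_u · h_f · T_b · n_s · n_b = 0.3 × 1.13 × 1.0 × 80 × 1 × 10 = 271.2 kips.
Design strength φR_n = 1 × 271.2 = 271 kips.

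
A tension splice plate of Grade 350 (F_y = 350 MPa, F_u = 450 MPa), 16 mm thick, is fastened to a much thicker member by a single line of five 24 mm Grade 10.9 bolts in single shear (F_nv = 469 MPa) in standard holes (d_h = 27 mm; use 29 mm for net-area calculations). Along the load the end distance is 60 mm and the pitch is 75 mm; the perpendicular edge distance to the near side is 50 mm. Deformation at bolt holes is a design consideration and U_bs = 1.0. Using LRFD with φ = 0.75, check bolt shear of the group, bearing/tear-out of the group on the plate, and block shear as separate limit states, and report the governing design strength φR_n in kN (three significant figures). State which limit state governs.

Bolt shear: A_b = π·24²/4 = 452.4 mm²; R_n = 469 × 452.4 × 5 × 1 / 1000 = 1061 kN → 0.75 × 1061 = 796 kN.
Bearing: edge l_c = 46.5, r_n = 401.8 kN; interior l_c = 48, r_n = 414.7 kN; R_n = 401.8 + 4·414.7 = 2061 kN → 1550 kN.
Block shear: A_gv = 5760, A_nv = 3672, A_nt = 568 mm²; R_n = min(0.6F_uA_nv, 0.6F_yA_gv) + U_bs·F_u·A_nt = 1247 kN → 935 kN.
Bolt shear governs: 796 kN.

796 kN (bolt shear governs)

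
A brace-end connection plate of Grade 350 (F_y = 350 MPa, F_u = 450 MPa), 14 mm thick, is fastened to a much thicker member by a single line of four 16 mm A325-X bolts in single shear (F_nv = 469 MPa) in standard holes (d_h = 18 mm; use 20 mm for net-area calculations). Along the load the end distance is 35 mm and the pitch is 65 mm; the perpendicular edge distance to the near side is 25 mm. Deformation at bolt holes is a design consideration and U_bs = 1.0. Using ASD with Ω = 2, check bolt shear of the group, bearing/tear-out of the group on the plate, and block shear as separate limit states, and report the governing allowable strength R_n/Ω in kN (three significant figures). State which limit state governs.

Bolt shear: A_b = π·16²/4 = 201.1 mm²; R_n = 469 × 201.1 × 4 × 1 / 1000 = 377.2 kN → 377.2 / 2 = 189 kN.
Bearing: edge l_c = 26, r_n = 196.6 kN; interior l_c = 47, r_n = 241.9 kN; R_n = 196.6 + 3·241.9 = 922.3 kN → 461 kN.
Block shear: A_gv = 3220, A_nv = 2240, A_nt = 210 mm²; R_n = min(0.6F_uA_nv, 0.6F_yA_gv) + U_bs·F_u·A_nt = 699.3 kN → 350 kN.
Bolt shear governs: 189 kN.

189 kN (bolt shear governs)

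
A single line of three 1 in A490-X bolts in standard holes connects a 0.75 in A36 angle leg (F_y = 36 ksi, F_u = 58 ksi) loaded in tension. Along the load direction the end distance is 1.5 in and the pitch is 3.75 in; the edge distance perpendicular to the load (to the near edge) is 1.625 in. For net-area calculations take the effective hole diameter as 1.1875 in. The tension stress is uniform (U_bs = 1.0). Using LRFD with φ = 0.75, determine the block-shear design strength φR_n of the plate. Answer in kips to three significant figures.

143 kips

Shear plane L_v = 1.5 + 2·3.75 = 9 in; A_gv = 9 × 0.75 = 6.75 in².
A_nv = (9 − 2.5·1.1875) × 0.75 = 4.523 in².
A_nt = (1.625 − 0.5·1.1875) × 0.75 = 0.7734 in².
0.6 F_u A_nv = 157.4 kips; 0.6 F_y A_gv = 145.8 kips → shear yielding governs the shear term.
R_n = 145.8 + 1.0 × 58 × 0.7734 = 190.7 kips.
Design strength φR_n = 0.75 × 190.7 = 143 kips.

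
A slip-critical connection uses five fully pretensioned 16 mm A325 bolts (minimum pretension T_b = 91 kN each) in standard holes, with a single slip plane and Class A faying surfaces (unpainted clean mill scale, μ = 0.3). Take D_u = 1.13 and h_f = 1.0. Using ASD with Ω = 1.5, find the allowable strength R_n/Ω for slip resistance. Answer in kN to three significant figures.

R_n = μ · D_u · h_f · T_b · n_s · n_b = 0.3 × 1.13 × 1.0 × 91 × 1 × 5 = 154.2 kN.
Allowable strength R_n/Ω = 154.2 / 1.5 = 103 kN.

103 kN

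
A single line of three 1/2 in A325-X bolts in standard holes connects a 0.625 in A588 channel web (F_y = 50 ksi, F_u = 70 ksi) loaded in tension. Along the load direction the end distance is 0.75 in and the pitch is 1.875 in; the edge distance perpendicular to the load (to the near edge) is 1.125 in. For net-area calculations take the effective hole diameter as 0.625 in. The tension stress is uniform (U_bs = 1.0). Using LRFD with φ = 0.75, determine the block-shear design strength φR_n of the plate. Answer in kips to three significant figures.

84.5 kips

Shear plane L_v = 0.75 + 2·1.875 = 4.5 in; A_gv = 4.5 × 0.625 = 2.812 in².
A_nv = (4.5 − 2.5·0.625) × 0.625 = 1.836 in².
A_nt = (1.125 − 0.5·0.625) × 0.625 = 0.5078 in².
0.6 F_u A_nv = 77.11 kips; 0.6 F_y A_gv = 84.38 kips → shear rupture governs the shear term.
R_n = 77.11 + 1.0 × 70 × 0.5078 = 112.7 kips.
Design strength φR_n = 0.75 × 112.7 = 84.5 kips.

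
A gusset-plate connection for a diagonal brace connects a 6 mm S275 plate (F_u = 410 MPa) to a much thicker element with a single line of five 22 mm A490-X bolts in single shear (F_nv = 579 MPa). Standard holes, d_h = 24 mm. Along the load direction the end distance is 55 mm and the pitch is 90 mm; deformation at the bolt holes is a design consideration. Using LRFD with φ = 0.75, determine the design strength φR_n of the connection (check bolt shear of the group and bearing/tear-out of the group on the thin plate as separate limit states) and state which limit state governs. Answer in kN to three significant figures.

485 kN (bearing governs)

Bolt shear: A_b = π·22²/4 = 380.1 mm²; R_n = 579 × 380.1 × 5 × 1 / 1000 = 1100 kN → 0.75 × 1100 = 825 kN.
Bearing (1.2 l_c t F_u ≤ 2.4 d t F_u): upper limit = 2.4·22·6·410 / 1000 = 129.9 kN.
  Edge l_c = 55 − 24/2 = 43 → r_n = 126.9 kN; interior l_c = 90 − 24 = 66 → r_n = 129.9 kN.
  R_n,bearing = 1·126.9 + 4·129.9 = 646.5 kN → 0.75 × 646.5 = 485 kN.
Bearing governs: 485 kN.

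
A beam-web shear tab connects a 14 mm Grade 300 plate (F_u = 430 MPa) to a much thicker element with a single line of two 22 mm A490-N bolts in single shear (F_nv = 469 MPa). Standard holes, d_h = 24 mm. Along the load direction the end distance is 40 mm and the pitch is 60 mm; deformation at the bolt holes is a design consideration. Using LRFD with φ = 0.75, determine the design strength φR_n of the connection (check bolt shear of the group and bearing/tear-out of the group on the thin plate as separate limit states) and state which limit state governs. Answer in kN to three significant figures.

267 kN (bolt shear governs)

Bolt shear: A_b = π·22²/4 = 380.1 mm²; R_n = 469 × 380.1 × 2 × 1 / 1000 = 356.6 kN → 0.75 × 356.6 = 267 kN.
Bearing (1.2 l_c t F_u ≤ 2.4 d t F_u): upper limit = 2.4·22·14·430 / 1000 = 317.9 kN.
  Edge l_c = 40 − 24/2 = 28 → r_n = 202.3 kN; interior l_c = 60 − 24 = 36 → r_n = 260.1 kN.
  R_n,bearing = 1·202.3 + 1·260.1 = 462.3 kN → 0.75 × 462.3 = 347 kN.
Bolt shear governs: 267 kN.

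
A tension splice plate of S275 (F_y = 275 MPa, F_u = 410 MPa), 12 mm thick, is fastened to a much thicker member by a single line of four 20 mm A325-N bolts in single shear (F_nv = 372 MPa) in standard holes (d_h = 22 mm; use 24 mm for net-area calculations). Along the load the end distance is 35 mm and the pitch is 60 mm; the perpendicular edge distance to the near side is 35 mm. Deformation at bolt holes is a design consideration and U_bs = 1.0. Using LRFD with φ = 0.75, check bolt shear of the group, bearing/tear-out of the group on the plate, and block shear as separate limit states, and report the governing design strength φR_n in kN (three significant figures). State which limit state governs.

Bolt shear: A_b = π·20²/4 = 314.2 mm²; R_n = 372 × 314.2 × 4 × 1 / 1000 = 467.5 kN → 0.75 × 467.5 = 351 kN.
Bearing: edge l_c = 24, r_n = 141.7 kN; interior l_c = 38, r_n = 224.4 kN; R_n = 141.7 + 3·224.4 = 814.8 kN → 611 kN.
Block shear: A_gv = 2580, A_nv = 1572, A_nt = 276 mm²; R_n = min(0.6F_uA_nv, 0.6F_yA_gv) + U_bs·F_u·A_nt = 499.9 kN → 375 kN.
Bolt shear governs: 351 kN.

351 kN (bolt shear governs)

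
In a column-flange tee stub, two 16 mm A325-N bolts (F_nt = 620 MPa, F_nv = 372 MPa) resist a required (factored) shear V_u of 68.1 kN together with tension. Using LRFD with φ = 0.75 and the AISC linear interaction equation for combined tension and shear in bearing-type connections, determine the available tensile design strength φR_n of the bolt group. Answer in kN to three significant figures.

A_b = π·16²/4 = 201.1 mm²; f_rv = 68.1 × 1000 / (2 × 201.1) = 169.4 MPa.
F'_nt = 1.3 F_nt − (F_nt / φF_nv) f_rv = 1.3·620 − (620/(0.75·372))·169.4 = 429.7 MPa, capped at F_nt → F'_nt = 429.7 MPa.
R_n = F'_nt · A_b · n = 429.7 × 201.1 × 2 / 1000 = 172.8 kN.
Design strength φR_n = 0.75 × 172.8 = 130 kN.

130 kN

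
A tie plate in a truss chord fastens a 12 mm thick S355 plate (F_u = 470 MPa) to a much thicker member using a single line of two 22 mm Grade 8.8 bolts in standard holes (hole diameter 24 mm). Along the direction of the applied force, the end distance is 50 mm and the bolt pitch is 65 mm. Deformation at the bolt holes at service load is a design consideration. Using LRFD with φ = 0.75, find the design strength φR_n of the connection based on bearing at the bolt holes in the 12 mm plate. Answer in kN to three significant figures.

Per bolt r_n = 1.2 l_c t F_u ≤ 2.4 d t F_u; upper limit = 2.4 × 22 × 12 × 470 / 1000 = 297.8 kN.
Edge bolt: l_c = 50 − 24/2 = 38 mm → 1.2 × 38 × 12 × 470 / 1000 = 257.2 → r_n = 257.2 kN.
Interior bolts: l_c = 65 − 24 = 41 mm → 1.2 × 41 × 12 × 470 / 1000 = 277.5 → r_n = 277.5 kN.
R_n = 1 × 257.2 + 1 × 277.5 = 534.7 kN.
Design strength φR_n = 0.75 × 534.7 = 401 kN.

401 kN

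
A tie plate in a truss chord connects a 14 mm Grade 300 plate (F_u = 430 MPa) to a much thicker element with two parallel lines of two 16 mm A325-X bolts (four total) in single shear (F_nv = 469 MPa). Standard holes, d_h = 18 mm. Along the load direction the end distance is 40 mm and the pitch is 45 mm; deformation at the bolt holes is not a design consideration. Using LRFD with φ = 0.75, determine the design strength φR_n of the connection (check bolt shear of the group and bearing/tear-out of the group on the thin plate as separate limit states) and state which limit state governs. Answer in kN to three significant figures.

283 kN (bolt shear governs)

Bolt shear: A_b = π·16²/4 = 201.1 mm²; R_n = 469 × 201.1 × 4 × 1 / 1000 = 377.2 kN → 0.75 × 377.2 = 283 kN.
Bearing (1.5 l_c t F_u ≤ 3.0 d t F_u): upper limit = 3.0·16·14·430 / 1000 = 289 kN.
  Edge l_c = 40 − 18/2 = 31 → r_n = 279.9 kN; interior l_c = 45 − 18 = 27 → r_n = 243.8 kN.
  R_n,bearing = 2·279.9 + 2·243.8 = 1047 kN → 0.75 × 1047 = 786 kN.
Bolt shear governs: 283 kN.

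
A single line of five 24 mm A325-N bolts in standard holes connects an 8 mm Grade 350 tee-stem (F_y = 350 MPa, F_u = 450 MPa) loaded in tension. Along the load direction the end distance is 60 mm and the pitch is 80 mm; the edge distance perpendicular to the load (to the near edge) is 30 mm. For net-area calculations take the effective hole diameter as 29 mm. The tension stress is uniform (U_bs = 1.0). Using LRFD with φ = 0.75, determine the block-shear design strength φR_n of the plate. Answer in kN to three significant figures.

Shear plane L_v = 60 + 4·80 = 380 mm; A_gv = 380 × 8 = 3040 mm².
A_nv = (380 − 4.5·29) × 8 = 1996 mm².
A_nt = (30 − 0.5·29) × 8 = 124 mm².
0.6 F_u A_nv = 538.9 kN; 0.6 F_y A_gv = 638.4 kN → shear rupture governs the shear term.
R_n = 538.9 + 1.0 × 450 × 124 / 1000 = 594.7 kN.
Design strength φR_n = 0.75 × 594.7 = 446 kN.

446 kN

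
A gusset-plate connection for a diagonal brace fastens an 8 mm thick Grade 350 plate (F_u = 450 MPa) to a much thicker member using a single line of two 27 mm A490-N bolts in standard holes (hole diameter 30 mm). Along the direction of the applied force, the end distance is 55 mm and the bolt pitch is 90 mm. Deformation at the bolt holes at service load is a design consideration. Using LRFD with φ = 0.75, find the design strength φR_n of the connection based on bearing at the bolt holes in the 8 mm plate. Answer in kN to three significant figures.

Per bolt r_n = 1.2 l_c t F_u ≤ 2.4 d t F_u; upper limit = 2.4 × 27 × 8 × 450 / 1000 = 233.3 kN.
Edge bolt: l_c = 55 − 30/2 = 40 mm → 1.2 × 40 × 8 × 450 / 1000 = 172.8 → r_n = 172.8 kN.
Interior bolts: l_c = 90 − 30 = 60 mm → 1.2 × 60 × 8 × 450 / 1000 = 259.2 → r_n = 233.3 kN.
R_n = 1 × 172.8 + 1 × 233.3 = 406.1 kN.
Design strength φR_n = 0.75 × 406.1 = 305 kN.

305 kN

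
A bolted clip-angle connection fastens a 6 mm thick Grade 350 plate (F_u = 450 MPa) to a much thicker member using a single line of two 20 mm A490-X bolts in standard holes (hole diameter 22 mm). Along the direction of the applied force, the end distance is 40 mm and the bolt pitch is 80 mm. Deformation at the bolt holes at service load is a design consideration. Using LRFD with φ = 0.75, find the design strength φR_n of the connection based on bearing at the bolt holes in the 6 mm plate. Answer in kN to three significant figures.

168 kN

Per bolt r_n = 1.2 l_c t F_u ≤ 2.4 d t F_u; upper limit = 2.4 × 20 × 6 × 450 / 1000 = 129.6 kN.
Edge bolt: l_c = 40 − 22/2 = 29 mm → 1.2 × 29 × 6 × 450 / 1000 = 93.96 → r_n = 93.96 kN.
Interior bolts: l_c = 80 − 22 = 58 mm → 1.2 × 58 × 6 × 450 / 1000 = 187.9 → r_n = 129.6 kN.
R_n = 1 × 93.96 + 1 × 129.6 = 223.6 kN.
Design strength φR_n = 0.75 × 223.6 = 168 kN.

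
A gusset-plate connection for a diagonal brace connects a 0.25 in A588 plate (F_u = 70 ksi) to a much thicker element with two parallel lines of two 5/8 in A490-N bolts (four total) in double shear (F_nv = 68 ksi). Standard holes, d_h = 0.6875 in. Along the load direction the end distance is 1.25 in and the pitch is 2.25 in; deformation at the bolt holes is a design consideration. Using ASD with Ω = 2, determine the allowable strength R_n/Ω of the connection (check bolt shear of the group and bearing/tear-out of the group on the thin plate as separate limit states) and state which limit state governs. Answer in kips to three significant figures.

Bolt shear: A_b = π·0.625²/4 = 0.3068 in²; R_n = 68 × 0.3068 × 4 × 2 = 166.9 kips → 166.9 / 2 = 83.4 kips.
Bearing (1.2 l_c t F_u ≤ 2.4 d t F_u): upper limit = 2.4·0.625·0.25·70 = 26.25 kips.
  Edge l_c = 1.25 − 0.6875/2 = 0.9062 → r_n = 19.03 kips; interior l_c = 2.25 − 0.6875 = 1.562 → r_n = 26.25 kips.
  R_n,bearing = 2·19.03 + 2·26.25 = 90.56 kips → 90.56 / 2 = 45.3 kips.
Bearing governs: 45.3 kips.

45.3 kips (bearing governs)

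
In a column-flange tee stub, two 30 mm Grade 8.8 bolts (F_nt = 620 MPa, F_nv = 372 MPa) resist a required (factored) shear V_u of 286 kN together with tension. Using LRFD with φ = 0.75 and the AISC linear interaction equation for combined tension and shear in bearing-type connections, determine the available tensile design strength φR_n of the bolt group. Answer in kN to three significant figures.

A_b = π·30²/4 = 706.9 mm²; f_rv = 286 × 1000 / (2 × 706.9) = 202.3 MPa.
F'_nt = 1.3 F_nt − (F_nt / φF_nv) f_rv = 1.3·620 − (620/(0.75·372))·202.3 = 356.4 MPa, capped at F_nt → F'_nt = 356.4 MPa.
R_n = F'_nt · A_b · n = 356.4 × 706.9 × 2 / 1000 = 503.9 kN.
Design strength φR_n = 0.75 × 503.9 = 378 kN.

378 kN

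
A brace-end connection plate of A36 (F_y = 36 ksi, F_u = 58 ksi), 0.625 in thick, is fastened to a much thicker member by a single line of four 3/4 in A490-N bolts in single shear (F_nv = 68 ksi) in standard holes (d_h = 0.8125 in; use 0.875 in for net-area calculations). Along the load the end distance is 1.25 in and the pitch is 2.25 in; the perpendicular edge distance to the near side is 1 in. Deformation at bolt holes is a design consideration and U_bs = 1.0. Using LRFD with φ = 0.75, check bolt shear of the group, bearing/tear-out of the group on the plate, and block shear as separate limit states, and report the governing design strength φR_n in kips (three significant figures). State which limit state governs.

Bolt shear: A_b = π·0.75²/4 = 0.4418 in²; R_n = 68 × 0.4418 × 4 × 1 = 120.2 kips → 0.75 × 120.2 = 90.1 kips.
Bearing: edge l_c = 0.8438, r_n = 36.7 kips; interior l_c = 1.438, r_n = 62.53 kips; R_n = 36.7 + 3·62.53 = 224.3 kips → 168 kips.
Block shear: A_gv = 5, A_nv = 3.086, A_nt = 0.3516 in²; R_n = min(0.6F_uA_nv, 0.6F_yA_gv) + U_bs·F_u·A_nt = 127.8 kips → 95.8 kips.
Bolt shear governs: 90.1 kips.

90.1 kips (bolt shear governs)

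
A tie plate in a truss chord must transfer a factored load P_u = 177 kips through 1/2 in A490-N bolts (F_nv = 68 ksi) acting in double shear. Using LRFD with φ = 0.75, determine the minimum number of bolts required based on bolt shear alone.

9 bolts

A_b = π·0.5²/4 = 0.1963 in².
Per-bolt design strength φR_n = 0.75 × 68 × 0.1963 × 2 = 20.03 kips.
n ≥ 177 / 20.03 = 8.838 → use 9 bolts.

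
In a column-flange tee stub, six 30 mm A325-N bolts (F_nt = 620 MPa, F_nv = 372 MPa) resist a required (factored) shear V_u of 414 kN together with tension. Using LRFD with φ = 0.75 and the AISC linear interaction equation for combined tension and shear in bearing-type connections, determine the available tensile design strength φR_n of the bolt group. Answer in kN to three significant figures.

1870 kN

A_b = π·30²/4 = 706.9 mm²; f_rv = 414 × 1000 / (6 × 706.9) = 97.62 MPa.
F'_nt = 1.3 F_nt − (F_nt / φF_nv) f_rv = 1.3·620 − (620/(0.75·372))·97.62 = 589.1 MPa, capped at F_nt → F'_nt = 589.1 MPa.
R_n = F'_nt · A_b · n = 589.1 × 706.9 × 6 / 1000 = 2498 kN.
Design strength φR_n = 0.75 × 2498 = 1870 kN.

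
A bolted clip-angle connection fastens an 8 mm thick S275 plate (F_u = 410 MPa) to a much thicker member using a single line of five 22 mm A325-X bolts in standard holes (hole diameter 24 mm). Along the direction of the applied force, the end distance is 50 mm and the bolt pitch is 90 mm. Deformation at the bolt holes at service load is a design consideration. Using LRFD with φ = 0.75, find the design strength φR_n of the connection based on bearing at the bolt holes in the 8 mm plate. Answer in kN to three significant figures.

632 kN

Per bolt r_n = 1.2 l_c t F_u ≤ 2.4 d t F_u; upper limit = 2.4 × 22 × 8 × 410 / 1000 = 173.2 kN.
Edge bolt: l_c = 50 − 24/2 = 38 mm → 1.2 × 38 × 8 × 410 / 1000 = 149.6 → r_n = 149.6 kN.
Interior bolts: l_c = 90 − 24 = 66 mm → 1.2 × 66 × 8 × 410 / 1000 = 259.8 → r_n = 173.2 kN.
R_n = 1 × 149.6 + 4 × 173.2 = 842.3 kN.
Design strength φR_n = 0.75 × 842.3 = 632 kN.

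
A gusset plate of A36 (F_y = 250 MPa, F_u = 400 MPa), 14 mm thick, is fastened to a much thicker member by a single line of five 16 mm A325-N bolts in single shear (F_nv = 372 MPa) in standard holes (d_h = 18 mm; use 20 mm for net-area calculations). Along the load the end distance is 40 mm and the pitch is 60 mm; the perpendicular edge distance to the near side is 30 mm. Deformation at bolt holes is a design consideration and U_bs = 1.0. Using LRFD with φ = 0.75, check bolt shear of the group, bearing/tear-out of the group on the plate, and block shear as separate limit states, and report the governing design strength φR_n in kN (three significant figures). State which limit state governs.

Bolt shear: A_b = π·16²/4 = 201.1 mm²; R_n = 372 × 201.1 × 5 × 1 / 1000 = 374 kN → 0.75 × 374 = 280 kN.
Bearing: edge l_c = 31, r_n = 208.3 kN; interior l_c = 42, r_n = 215 kN; R_n = 208.3 + 4·215 = 1068 kN → 801 kN.
Block shear: A_gv = 3920, A_nv = 2660, A_nt = 280 mm²; R_n = min(0.6F_uA_nv, 0.6F_yA_gv) + U_bs·F_u·A_nt = 700 kN → 525 kN.
Bolt shear governs: 280 kN.

280 kN (bolt shear governs)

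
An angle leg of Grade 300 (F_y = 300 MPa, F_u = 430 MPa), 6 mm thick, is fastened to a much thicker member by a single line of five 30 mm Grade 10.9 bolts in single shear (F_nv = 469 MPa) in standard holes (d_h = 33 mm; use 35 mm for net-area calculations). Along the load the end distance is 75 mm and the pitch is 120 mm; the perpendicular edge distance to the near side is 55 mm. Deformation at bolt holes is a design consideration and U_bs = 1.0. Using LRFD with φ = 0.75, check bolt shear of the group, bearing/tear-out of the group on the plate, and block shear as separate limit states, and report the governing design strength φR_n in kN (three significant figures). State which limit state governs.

522 kN (block shear governs)

Bolt shear: A_b = π·30²/4 = 706.9 mm²; R_n = 469 × 706.9 × 5 × 1 / 1000 = 1658 kN → 0.75 × 1658 = 1240 kN.
Bearing: edge l_c = 58.5, r_n = 181.1 kN; interior l_c = 87, r_n = 185.8 kN; R_n = 181.1 + 4·185.8 = 924.2 kN → 693 kN.
Block shear: A_gv = 3330, A_nv = 2385, A_nt = 225 mm²; R_n = min(0.6F_uA_nv, 0.6F_yA_gv) + U_bs·F_u·A_nt = 696.1 kN → 522 kN.
Block shear governs: 522 kN.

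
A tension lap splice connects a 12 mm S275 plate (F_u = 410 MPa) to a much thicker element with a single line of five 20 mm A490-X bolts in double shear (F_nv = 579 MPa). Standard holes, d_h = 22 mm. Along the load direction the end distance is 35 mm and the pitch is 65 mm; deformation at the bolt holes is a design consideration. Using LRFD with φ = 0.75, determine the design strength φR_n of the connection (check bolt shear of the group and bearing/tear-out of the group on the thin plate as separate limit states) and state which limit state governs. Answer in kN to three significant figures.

815 kN (bearing governs)

Bolt shear: A_b = π·20²/4 = 314.2 mm²; R_n = 579 × 314.2 × 5 × 2 / 1000 = 1819 kN → 0.75 × 1819 = 1360 kN.
Bearing (1.2 l_c t F_u ≤ 2.4 d t F_u): upper limit = 2.4·20·12·410 / 1000 = 236.2 kN.
  Edge l_c = 35 − 22/2 = 24 → r_n = 141.7 kN; interior l_c = 65 − 22 = 43 → r_n = 236.2 kN.
  R_n,bearing = 1·141.7 + 4·236.2 = 1086 kN → 0.75 × 1086 = 815 kN.
Bearing governs: 815 kN.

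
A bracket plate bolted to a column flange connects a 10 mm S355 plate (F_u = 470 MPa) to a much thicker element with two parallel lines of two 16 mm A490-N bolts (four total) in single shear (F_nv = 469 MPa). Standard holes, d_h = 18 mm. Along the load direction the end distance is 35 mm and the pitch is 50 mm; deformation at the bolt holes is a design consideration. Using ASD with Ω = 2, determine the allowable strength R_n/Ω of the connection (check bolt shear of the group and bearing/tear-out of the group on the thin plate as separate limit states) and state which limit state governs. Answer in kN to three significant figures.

189 kN (bolt shear governs)

Bolt shear: A_b = π·16²/4 = 201.1 mm²; R_n = 469 × 201.1 × 4 × 1 / 1000 = 377.2 kN → 377.2 / 2 = 189 kN.
Bearing (1.2 l_c t F_u ≤ 2.4 d t F_u): upper limit = 2.4·16·10·470 / 1000 = 180.5 kN.
  Edge l_c = 35 − 18/2 = 26 → r_n = 146.6 kN; interior l_c = 50 − 18 = 32 → r_n = 180.5 kN.
  R_n,bearing = 2·146.6 + 2·180.5 = 654.2 kN → 654.2 / 2 = 327 kN.
Bolt shear governs: 189 kN.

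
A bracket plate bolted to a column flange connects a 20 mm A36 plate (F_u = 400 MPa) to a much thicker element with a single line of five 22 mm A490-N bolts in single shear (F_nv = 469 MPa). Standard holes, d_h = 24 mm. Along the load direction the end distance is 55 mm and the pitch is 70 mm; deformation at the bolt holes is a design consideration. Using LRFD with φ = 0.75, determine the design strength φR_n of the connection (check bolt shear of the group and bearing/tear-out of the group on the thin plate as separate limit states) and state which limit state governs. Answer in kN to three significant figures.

Bolt shear: A_b = π·22²/4 = 380.1 mm²; R_n = 469 × 380.1 × 5 × 1 / 1000 = 891.4 kN → 0.75 × 891.4 = 669 kN.
Bearing (1.2 l_c t F_u ≤ 2.4 d t F_u): upper limit = 2.4·22·20·400 / 1000 = 422.4 kN.
  Edge l_c = 55 − 24/2 = 43 → r_n = 412.8 kN; interior l_c = 70 − 24 = 46 → r_n = 422.4 kN.
  R_n,bearing = 1·412.8 + 4·422.4 = 2102 kN → 0.75 × 2102 = 1580 kN.
Bolt shear governs: 669 kN.

669 kN (bolt shear governs)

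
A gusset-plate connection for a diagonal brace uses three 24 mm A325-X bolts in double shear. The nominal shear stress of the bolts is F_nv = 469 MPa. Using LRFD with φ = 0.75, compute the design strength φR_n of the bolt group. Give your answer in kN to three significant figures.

955 kN

A_b = π × 24² / 4 = 452.4 mm².
R_n = F_nv · A_b · n · n_s = 469 × 452.4 × 3 × 2 / 1000 = 1273 kN.
Design strength φR_n = 0.75 × 1273 = 955 kN.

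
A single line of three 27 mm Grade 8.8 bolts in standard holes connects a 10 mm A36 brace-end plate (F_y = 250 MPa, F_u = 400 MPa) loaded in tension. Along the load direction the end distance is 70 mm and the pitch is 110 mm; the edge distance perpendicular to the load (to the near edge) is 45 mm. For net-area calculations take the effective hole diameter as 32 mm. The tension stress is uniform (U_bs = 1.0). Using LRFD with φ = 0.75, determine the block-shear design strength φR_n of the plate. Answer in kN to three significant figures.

413 kN

Shear plane L_v = 70 + 2·110 = 290 mm; A_gv = 290 × 10 = 2900 mm².
A_nv = (290 − 2.5·32) × 10 = 2100 mm².
A_nt = (45 − 0.5·32) × 10 = 290 mm².
0.6 F_u A_nv = 504 kN; 0.6 F_y A_gv = 435 kN → shear yielding governs the shear term.
R_n = 435 + 1.0 × 400 × 290 / 1000 = 551 kN.
Design strength φR_n = 0.75 × 551 = 413 kN.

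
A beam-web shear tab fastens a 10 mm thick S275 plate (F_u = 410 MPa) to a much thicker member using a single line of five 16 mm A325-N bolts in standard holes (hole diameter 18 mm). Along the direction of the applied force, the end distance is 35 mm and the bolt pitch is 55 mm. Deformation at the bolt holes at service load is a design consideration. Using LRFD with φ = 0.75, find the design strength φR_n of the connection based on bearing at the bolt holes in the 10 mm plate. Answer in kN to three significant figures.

Per bolt r_n = 1.2 l_c t F_u ≤ 2.4 d t F_u; upper limit = 2.4 × 16 × 10 × 410 / 1000 = 157.4 kN.
Edge bolt: l_c = 35 − 18/2 = 26 mm → 1.2 × 26 × 10 × 410 / 1000 = 127.9 → r_n = 127.9 kN.
Interior bolts: l_c = 55 − 18 = 37 mm → 1.2 × 37 × 10 × 410 / 1000 = 182 → r_n = 157.4 kN.
R_n = 1 × 127.9 + 4 × 157.4 = 757.7 kN.
Design strength φR_n = 0.75 × 757.7 = 568 kN.

568 kN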